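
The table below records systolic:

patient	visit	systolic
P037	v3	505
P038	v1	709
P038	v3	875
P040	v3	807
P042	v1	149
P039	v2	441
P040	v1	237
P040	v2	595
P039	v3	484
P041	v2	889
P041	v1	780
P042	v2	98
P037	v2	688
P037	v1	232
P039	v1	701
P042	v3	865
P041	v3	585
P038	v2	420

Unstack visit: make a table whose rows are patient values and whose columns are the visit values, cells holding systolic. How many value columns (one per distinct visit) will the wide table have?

3 distinct visit values: v1, v2, v3.

3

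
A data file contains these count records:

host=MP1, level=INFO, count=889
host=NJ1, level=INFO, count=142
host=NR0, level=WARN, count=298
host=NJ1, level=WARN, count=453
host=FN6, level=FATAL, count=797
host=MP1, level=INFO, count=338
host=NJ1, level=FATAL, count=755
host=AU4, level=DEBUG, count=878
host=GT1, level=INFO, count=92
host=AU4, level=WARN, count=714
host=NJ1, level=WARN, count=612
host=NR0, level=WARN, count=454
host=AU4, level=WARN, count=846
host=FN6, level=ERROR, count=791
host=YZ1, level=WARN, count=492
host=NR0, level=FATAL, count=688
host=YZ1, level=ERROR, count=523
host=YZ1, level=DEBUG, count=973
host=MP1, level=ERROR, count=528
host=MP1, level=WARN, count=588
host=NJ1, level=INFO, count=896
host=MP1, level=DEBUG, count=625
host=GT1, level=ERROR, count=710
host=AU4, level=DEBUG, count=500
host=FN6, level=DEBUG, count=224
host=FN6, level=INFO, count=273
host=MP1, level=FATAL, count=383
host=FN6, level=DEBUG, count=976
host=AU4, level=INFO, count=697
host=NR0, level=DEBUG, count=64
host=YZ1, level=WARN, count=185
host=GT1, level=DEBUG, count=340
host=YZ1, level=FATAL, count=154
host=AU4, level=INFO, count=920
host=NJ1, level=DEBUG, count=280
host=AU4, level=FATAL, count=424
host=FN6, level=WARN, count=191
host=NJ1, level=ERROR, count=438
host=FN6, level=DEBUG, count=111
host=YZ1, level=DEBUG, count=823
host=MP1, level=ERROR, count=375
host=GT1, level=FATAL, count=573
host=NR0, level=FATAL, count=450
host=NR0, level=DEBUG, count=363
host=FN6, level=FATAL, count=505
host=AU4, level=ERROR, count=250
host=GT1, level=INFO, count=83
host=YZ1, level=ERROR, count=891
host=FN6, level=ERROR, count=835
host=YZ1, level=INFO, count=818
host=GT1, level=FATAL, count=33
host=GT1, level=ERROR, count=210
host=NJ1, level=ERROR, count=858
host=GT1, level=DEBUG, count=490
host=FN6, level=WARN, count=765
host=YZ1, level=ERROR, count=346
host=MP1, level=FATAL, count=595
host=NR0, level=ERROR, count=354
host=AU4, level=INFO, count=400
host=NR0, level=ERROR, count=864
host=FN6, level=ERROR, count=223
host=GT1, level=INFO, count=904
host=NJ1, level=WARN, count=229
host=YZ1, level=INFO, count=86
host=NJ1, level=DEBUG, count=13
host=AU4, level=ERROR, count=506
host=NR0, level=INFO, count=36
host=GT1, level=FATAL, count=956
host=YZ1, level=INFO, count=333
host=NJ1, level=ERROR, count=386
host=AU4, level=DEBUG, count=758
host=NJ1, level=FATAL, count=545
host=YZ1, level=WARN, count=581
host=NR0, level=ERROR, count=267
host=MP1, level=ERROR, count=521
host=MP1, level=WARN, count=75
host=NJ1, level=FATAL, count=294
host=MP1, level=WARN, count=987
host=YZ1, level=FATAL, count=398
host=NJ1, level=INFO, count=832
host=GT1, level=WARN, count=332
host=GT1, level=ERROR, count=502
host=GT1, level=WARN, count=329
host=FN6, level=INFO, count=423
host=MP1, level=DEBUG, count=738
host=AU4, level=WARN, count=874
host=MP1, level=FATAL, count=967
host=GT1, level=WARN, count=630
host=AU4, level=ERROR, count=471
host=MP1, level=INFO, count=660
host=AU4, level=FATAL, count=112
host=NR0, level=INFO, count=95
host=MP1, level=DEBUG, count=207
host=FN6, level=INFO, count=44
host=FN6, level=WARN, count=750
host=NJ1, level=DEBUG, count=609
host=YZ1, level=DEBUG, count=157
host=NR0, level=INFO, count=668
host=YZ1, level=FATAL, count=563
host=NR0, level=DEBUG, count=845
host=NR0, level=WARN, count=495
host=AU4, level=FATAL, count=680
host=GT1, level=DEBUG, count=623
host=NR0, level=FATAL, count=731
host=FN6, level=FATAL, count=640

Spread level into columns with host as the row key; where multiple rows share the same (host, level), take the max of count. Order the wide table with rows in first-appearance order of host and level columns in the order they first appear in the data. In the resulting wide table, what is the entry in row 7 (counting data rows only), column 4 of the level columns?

With rows in first-appearance order of host, row 7 is host=YZ1. level columns in first-appearance order: INFO, WARN, FATAL, DEBUG, ERROR; column 4 is DEBUG.
Long rows with host=YZ1, level=DEBUG: max(973, 823, 157) = 973.

973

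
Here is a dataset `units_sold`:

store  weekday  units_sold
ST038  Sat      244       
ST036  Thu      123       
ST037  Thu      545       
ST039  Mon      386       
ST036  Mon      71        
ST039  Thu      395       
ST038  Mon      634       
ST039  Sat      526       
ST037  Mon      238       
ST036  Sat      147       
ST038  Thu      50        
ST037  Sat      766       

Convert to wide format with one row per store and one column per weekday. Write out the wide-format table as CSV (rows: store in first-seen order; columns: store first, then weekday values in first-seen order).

Columns: store plus the 3 distinct weekday values (Sat, Thu, Mon).
For example, row ST038 column Sat takes units_sold=244 from the long row (ST038, Sat).

store,Sat,Thu,Mon
ST038,244,50,634
ST036,147,123,71
ST037,766,545,238
ST039,526,395,386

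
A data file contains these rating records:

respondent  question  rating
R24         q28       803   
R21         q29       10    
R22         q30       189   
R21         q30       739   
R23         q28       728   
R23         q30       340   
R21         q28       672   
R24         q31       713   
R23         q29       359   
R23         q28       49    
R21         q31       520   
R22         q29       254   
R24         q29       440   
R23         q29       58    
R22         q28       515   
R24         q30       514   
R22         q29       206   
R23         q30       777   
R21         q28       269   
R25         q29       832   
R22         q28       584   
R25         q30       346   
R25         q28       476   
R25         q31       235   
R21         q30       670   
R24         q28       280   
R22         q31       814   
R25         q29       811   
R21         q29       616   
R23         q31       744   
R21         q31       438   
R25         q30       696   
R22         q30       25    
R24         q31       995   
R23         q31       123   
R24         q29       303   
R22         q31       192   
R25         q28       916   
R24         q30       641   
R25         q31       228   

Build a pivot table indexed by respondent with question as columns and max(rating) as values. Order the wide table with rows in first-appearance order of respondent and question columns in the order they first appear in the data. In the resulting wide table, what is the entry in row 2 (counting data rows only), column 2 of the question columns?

616

With rows in first-appearance order of respondent, row 2 is respondent=R21. question columns in first-appearance order: q28, q29, q30, q31; column 2 is q29.
Long rows with respondent=R21, question=q29: max(10, 616) = 616.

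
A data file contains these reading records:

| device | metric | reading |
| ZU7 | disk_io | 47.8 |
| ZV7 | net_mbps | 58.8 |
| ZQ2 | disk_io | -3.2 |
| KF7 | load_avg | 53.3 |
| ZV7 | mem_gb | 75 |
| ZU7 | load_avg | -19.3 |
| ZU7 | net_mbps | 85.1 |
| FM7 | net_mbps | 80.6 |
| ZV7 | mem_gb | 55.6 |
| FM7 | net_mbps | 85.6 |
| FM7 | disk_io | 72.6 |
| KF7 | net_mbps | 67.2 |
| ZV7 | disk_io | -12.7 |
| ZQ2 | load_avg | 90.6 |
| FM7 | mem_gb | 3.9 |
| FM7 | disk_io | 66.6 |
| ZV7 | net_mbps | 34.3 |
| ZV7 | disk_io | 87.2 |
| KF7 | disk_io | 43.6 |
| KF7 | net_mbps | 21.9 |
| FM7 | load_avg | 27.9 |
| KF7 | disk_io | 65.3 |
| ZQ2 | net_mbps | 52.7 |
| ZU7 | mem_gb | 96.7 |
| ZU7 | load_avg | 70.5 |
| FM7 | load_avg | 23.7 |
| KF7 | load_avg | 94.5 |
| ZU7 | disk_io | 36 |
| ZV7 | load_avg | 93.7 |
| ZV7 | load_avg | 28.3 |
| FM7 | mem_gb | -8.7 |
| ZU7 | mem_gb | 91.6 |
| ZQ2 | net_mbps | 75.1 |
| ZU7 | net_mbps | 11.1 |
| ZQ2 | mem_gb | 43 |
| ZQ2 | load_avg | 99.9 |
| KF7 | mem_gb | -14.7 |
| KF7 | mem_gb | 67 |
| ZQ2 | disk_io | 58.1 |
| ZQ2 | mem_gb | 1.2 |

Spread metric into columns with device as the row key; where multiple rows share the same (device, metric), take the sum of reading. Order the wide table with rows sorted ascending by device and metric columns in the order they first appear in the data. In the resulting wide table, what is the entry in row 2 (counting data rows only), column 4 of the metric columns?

52.3

With rows sorted ascending by device, row 2 is device=KF7. metric columns in first-appearance order: disk_io, net_mbps, load_avg, mem_gb; column 4 is mem_gb.
Long rows with device=KF7, metric=mem_gb: -14.7 + 67 = 52.3.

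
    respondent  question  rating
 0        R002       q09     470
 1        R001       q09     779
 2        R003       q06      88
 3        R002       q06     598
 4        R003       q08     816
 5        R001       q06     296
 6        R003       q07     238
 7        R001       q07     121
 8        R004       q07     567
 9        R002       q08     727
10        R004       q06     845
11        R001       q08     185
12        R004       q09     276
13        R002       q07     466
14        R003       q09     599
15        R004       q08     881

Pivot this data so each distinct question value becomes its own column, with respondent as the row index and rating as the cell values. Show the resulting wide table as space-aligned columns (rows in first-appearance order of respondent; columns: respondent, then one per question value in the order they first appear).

respondent  q09  q06  q08  q07
R002        470  598  727  466
R001        779  296  185  121
R003        599  88   816  238
R004        276  845  881  567

Columns: respondent plus the 4 distinct question values (q09, q06, q08, q07).
For example, row R002 column q09 takes rating=470 from the long row (R002, q09).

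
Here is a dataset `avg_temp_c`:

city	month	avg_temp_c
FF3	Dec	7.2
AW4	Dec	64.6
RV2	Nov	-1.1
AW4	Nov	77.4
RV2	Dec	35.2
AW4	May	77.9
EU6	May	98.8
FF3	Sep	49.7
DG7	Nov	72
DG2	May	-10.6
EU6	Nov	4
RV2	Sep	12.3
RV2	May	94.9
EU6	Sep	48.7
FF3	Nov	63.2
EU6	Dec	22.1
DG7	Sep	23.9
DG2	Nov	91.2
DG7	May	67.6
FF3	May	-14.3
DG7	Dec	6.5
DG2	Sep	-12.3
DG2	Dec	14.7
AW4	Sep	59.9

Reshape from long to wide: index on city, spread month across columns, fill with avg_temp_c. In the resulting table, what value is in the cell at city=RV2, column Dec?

35.2

Wide layout: rows indexed by city, columns are the 4 distinct month values (Dec, Nov, May, Sep).
Cell (city=RV2, month=Dec) draws from the long row where city=RV2 and month=Dec, which has avg_temp_c=35.2.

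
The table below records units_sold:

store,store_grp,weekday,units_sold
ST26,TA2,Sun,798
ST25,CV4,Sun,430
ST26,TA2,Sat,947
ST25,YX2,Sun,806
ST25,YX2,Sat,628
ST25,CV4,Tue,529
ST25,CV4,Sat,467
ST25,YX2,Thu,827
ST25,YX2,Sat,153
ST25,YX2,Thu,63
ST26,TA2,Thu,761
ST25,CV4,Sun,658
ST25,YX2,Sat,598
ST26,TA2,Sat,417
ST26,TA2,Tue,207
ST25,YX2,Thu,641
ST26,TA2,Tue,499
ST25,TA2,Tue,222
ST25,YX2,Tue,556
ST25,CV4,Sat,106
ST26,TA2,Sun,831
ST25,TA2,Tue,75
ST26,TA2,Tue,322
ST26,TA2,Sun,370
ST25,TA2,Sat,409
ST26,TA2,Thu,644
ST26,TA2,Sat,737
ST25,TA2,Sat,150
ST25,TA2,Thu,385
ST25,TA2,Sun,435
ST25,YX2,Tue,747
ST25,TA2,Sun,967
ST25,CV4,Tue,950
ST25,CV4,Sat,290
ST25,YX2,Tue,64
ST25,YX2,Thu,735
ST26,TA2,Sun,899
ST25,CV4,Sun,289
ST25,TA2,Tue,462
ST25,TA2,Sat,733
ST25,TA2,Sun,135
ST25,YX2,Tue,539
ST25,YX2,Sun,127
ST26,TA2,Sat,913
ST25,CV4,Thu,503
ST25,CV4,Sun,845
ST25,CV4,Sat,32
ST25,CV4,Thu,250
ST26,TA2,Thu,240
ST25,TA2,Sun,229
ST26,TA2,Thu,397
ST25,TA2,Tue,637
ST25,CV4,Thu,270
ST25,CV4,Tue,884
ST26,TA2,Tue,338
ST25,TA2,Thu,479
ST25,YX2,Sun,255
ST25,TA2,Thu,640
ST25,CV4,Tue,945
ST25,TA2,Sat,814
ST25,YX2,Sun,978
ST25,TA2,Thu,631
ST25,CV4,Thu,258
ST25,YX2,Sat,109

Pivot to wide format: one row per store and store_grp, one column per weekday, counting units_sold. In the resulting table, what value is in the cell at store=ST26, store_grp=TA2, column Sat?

4

Rows with store=ST26, store_grp=TA2 and weekday=Sat: units_sold values are 947, 417, 737, 913.
4 rows match — count = 4.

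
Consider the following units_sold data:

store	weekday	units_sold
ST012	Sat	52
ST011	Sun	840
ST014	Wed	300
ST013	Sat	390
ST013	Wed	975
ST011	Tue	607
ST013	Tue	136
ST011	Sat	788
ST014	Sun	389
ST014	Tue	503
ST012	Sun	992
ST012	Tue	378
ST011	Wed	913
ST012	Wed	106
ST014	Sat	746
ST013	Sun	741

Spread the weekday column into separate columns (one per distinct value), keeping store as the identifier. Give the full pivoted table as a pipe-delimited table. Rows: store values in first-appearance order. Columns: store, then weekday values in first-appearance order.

Columns: store plus the 4 distinct weekday values (Sat, Sun, Wed, Tue).
For example, row ST012 column Sat takes units_sold=52 from the long row (ST012, Sat).

| store | Sat | Sun | Wed | Tue |
| ST012 | 52 | 992 | 106 | 378 |
| ST011 | 788 | 840 | 913 | 607 |
| ST014 | 746 | 389 | 300 | 503 |
| ST013 | 390 | 741 | 975 | 136 |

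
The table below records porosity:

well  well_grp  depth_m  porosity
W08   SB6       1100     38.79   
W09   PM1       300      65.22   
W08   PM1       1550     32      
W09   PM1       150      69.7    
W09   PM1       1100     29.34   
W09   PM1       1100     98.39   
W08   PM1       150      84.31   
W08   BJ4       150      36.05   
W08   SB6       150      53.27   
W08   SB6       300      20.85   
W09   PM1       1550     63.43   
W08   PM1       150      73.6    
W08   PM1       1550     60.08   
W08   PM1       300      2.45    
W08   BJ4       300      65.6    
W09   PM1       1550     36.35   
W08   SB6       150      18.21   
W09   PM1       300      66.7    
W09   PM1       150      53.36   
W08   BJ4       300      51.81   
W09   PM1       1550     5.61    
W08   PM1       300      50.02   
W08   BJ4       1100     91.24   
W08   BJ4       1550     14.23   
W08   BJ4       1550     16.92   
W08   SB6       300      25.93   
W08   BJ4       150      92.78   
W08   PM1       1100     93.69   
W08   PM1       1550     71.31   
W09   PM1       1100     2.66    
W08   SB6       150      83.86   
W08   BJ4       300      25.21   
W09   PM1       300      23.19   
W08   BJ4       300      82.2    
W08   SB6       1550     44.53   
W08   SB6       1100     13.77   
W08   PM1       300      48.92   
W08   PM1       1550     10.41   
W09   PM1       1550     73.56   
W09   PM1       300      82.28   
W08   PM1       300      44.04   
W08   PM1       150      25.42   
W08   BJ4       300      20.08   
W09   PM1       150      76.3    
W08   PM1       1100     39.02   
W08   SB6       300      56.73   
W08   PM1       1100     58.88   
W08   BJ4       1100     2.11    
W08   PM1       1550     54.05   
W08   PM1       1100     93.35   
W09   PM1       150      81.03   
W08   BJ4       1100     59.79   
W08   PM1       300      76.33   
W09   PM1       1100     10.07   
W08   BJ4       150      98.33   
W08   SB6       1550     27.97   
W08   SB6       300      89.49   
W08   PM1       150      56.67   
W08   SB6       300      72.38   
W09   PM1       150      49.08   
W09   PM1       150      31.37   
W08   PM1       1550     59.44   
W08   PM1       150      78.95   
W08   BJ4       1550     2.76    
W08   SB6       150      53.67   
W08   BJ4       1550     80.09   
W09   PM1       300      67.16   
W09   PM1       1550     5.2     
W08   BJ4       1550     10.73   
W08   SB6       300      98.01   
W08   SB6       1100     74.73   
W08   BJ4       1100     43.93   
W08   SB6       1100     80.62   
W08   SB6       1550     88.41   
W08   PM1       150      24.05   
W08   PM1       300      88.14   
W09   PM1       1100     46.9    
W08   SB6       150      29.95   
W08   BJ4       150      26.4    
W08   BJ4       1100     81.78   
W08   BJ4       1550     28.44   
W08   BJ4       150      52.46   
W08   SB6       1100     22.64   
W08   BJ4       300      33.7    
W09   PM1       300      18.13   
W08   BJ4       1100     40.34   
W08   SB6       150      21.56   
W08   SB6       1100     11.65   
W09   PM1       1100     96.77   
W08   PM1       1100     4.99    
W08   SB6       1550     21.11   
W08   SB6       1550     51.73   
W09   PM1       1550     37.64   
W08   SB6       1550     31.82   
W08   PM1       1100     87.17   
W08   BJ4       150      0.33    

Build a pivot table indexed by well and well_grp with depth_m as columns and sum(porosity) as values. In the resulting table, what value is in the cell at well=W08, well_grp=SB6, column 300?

363.39

Rows with well=W08, well_grp=SB6 and depth_m=300: porosity values are 20.85, 25.93, 56.73, 89.49, 72.38, 98.01.
20.85 + 25.93 + 56.73 + 89.49 + 72.38 + 98.01 = 363.39.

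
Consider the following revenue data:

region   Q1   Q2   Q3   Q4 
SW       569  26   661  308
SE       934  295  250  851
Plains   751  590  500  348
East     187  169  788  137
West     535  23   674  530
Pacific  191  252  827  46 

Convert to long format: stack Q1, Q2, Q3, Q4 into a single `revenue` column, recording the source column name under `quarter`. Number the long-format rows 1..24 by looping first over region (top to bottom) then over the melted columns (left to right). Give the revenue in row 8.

24 rows total (6 × 4). Row 8: index ⌊(8-1)/4⌋ = 1 into region → SE; (8-1) mod 4 = 3 into the melted columns → Q4.
So row 8 is (SE, Q4, 851); revenue = 851.

851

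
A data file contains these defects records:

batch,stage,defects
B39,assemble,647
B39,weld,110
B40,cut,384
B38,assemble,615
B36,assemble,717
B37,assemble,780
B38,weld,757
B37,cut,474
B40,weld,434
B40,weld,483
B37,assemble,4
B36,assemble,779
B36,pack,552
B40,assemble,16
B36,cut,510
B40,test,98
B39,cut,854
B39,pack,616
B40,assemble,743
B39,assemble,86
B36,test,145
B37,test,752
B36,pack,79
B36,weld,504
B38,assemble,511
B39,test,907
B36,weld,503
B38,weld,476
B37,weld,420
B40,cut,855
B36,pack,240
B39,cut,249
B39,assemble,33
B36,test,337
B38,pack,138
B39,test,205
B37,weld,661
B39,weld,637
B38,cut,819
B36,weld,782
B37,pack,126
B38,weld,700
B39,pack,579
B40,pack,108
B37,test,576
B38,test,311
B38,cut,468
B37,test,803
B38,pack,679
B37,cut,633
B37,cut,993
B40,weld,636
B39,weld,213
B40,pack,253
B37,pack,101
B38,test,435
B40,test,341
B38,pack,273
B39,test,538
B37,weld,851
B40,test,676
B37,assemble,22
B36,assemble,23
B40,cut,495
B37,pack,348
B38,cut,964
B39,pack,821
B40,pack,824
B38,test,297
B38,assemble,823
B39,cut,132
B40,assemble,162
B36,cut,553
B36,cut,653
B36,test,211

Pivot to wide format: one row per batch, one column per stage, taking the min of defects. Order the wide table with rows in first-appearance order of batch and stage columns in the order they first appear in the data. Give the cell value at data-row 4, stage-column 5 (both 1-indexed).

145

With rows in first-appearance order of batch, row 4 is batch=B36. stage columns in first-appearance order: assemble, weld, cut, pack, test; column 5 is test.
Long rows with batch=B36, stage=test: min(145, 337, 211) = 145.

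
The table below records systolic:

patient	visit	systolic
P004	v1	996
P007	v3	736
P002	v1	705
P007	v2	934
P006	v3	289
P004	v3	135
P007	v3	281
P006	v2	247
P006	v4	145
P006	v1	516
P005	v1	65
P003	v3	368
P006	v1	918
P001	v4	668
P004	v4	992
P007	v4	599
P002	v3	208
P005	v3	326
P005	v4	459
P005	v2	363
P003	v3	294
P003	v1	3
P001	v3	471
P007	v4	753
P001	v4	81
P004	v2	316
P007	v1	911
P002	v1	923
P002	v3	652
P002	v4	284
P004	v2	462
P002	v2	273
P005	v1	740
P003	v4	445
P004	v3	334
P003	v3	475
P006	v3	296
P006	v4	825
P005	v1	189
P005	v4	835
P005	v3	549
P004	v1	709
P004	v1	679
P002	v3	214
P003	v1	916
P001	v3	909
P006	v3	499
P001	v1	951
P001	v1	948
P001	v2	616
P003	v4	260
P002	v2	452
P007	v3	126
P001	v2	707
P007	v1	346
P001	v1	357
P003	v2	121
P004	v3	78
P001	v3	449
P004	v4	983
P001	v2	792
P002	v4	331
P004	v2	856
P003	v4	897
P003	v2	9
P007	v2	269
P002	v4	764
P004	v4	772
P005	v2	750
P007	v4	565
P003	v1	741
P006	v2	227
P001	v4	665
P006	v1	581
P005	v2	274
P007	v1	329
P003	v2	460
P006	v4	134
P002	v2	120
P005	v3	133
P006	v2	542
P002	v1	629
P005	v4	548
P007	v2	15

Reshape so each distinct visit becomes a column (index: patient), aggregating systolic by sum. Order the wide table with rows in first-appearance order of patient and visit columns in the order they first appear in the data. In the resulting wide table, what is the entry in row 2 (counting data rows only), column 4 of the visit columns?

With rows in first-appearance order of patient, row 2 is patient=P007. visit columns in first-appearance order: v1, v3, v2, v4; column 4 is v4.
Long rows with patient=P007, visit=v4: 599 + 753 + 565 = 1917.

1917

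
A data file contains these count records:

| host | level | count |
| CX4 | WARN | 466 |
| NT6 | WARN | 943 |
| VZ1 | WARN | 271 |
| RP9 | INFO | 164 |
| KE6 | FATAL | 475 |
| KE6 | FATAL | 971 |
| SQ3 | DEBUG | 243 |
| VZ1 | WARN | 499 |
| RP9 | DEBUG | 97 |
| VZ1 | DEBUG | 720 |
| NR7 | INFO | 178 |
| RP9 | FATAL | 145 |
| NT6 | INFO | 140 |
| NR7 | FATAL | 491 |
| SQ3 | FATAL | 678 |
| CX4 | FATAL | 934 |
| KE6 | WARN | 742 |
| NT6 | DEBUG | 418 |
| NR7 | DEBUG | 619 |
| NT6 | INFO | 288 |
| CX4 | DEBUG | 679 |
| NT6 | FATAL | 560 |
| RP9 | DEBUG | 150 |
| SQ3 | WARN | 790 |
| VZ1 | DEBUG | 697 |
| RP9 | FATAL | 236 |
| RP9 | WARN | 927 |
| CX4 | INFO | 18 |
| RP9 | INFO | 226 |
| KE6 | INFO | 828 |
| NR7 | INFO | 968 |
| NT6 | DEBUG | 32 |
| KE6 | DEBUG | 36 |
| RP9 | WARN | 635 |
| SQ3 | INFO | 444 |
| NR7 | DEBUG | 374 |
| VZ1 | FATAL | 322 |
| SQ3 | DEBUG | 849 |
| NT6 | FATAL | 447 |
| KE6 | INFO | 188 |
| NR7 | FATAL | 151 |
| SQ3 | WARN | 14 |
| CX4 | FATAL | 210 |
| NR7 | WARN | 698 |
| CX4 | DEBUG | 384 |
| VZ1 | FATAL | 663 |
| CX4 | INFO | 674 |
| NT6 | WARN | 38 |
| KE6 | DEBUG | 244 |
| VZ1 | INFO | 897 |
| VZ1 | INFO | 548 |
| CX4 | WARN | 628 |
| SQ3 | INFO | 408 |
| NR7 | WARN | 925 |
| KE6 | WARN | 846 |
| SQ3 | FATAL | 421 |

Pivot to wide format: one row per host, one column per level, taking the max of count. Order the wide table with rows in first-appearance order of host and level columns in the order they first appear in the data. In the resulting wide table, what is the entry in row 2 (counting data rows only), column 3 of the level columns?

With rows in first-appearance order of host, row 2 is host=NT6. level columns in first-appearance order: WARN, INFO, FATAL, DEBUG; column 3 is FATAL.
Long rows with host=NT6, level=FATAL: max(560, 447) = 560.

560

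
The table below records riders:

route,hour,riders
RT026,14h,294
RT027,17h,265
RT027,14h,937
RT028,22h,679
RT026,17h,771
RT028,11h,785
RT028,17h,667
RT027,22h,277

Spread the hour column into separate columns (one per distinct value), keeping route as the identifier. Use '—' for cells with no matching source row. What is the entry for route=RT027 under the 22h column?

The long row with route=RT027, hour=22h has riders=277.

277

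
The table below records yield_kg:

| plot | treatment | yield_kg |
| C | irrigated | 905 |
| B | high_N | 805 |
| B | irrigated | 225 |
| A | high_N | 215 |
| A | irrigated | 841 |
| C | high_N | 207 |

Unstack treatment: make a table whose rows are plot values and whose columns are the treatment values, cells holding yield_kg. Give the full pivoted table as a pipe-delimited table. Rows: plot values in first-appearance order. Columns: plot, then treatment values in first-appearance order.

| plot | irrigated | high_N |
| C | 905 | 207 |
| B | 225 | 805 |
| A | 841 | 215 |

Columns: plot plus the 2 distinct treatment values (irrigated, high_N).
For example, row C column irrigated takes yield_kg=905 from the long row (C, irrigated).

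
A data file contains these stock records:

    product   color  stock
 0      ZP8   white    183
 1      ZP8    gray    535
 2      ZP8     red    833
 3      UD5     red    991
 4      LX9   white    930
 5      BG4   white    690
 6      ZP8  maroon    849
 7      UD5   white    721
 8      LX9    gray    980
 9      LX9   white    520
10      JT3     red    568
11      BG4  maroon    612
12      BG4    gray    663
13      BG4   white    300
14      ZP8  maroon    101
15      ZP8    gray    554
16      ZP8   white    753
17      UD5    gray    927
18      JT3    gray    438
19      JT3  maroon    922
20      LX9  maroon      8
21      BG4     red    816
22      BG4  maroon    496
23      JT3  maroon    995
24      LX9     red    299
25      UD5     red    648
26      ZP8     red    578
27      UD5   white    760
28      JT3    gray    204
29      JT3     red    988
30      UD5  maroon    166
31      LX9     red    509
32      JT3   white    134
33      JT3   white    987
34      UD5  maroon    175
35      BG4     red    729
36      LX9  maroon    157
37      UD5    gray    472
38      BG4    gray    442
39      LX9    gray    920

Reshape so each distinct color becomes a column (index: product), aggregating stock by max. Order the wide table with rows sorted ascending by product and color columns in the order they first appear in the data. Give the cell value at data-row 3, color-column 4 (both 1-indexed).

157

With rows sorted ascending by product, row 3 is product=LX9. color columns in first-appearance order: white, gray, red, maroon; column 4 is maroon.
Long rows with product=LX9, color=maroon: max(8, 157) = 157.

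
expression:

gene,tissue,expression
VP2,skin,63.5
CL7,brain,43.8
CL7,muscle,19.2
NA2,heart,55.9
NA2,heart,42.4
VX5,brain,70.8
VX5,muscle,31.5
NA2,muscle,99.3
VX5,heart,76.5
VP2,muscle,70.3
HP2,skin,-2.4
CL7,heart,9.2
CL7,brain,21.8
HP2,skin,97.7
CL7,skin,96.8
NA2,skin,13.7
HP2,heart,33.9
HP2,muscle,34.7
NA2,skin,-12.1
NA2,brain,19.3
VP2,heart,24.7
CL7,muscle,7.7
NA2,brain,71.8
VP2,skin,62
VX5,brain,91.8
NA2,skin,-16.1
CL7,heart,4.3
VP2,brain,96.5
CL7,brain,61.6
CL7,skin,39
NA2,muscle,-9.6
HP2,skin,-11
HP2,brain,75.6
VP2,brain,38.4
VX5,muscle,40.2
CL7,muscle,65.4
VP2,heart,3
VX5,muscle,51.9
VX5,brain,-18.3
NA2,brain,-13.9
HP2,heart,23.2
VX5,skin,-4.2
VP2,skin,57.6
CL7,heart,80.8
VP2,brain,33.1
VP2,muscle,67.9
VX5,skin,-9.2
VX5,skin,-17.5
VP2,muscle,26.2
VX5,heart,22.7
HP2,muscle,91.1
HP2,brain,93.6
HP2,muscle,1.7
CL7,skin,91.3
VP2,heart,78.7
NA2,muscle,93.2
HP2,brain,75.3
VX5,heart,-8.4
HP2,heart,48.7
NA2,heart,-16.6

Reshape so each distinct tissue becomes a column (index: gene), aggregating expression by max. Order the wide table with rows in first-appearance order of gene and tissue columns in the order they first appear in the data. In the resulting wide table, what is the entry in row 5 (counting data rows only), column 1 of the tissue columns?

With rows in first-appearance order of gene, row 5 is gene=HP2. tissue columns in first-appearance order: skin, brain, muscle, heart; column 1 is skin.
Long rows with gene=HP2, tissue=skin: max(-2.4, 97.7, -11) = 97.7.

97.7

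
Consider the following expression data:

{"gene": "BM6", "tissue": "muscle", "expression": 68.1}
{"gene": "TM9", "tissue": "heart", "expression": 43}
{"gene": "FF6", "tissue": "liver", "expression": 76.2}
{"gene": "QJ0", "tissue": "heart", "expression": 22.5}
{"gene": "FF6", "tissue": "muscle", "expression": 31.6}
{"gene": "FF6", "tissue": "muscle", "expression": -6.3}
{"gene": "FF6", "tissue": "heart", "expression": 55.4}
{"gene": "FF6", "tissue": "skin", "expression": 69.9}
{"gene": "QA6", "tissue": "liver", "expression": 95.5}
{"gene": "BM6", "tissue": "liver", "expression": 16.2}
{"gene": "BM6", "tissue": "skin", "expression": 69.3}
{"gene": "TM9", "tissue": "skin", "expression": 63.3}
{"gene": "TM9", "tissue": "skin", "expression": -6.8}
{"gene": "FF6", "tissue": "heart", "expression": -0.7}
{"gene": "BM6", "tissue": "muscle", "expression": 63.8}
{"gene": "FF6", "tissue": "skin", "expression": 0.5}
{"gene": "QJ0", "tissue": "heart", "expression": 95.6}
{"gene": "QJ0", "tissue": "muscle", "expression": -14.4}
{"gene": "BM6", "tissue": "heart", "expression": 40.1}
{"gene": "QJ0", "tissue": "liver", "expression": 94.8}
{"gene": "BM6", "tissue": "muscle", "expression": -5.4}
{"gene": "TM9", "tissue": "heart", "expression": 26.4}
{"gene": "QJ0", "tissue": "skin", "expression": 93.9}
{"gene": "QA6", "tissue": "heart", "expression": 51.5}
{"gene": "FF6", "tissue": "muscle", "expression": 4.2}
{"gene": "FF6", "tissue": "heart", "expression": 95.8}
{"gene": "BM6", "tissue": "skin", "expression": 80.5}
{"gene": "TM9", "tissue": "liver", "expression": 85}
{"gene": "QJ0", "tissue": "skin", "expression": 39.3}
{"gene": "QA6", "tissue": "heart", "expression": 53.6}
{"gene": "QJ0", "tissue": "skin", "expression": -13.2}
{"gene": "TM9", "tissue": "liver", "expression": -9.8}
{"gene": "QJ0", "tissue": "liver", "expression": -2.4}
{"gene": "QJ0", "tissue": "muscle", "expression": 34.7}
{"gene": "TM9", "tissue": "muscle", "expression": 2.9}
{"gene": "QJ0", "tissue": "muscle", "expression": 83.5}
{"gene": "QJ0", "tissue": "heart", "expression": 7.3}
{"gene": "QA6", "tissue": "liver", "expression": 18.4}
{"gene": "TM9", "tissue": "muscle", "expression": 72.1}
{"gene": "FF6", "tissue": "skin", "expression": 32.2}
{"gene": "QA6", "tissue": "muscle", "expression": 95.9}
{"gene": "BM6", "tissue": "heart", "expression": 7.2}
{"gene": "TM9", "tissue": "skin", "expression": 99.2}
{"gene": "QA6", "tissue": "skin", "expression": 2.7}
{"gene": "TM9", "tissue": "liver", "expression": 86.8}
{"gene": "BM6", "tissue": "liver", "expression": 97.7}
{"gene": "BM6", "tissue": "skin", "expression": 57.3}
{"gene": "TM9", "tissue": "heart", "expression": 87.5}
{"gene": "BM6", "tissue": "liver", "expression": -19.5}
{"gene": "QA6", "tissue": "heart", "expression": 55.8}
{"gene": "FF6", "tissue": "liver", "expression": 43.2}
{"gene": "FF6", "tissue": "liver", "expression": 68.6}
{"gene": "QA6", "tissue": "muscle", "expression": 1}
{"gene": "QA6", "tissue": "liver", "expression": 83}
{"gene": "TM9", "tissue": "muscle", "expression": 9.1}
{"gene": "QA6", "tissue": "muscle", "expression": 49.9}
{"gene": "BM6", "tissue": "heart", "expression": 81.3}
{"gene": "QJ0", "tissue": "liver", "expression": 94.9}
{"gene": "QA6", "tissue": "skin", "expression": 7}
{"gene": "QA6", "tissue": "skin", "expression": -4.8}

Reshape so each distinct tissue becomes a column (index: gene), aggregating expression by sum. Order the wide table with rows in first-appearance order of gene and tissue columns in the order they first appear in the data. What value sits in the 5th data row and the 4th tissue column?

With rows in first-appearance order of gene, row 5 is gene=QA6. tissue columns in first-appearance order: muscle, heart, liver, skin; column 4 is skin.
Long rows with gene=QA6, tissue=skin: 2.7 + 7 + -4.8 = 4.9.

4.9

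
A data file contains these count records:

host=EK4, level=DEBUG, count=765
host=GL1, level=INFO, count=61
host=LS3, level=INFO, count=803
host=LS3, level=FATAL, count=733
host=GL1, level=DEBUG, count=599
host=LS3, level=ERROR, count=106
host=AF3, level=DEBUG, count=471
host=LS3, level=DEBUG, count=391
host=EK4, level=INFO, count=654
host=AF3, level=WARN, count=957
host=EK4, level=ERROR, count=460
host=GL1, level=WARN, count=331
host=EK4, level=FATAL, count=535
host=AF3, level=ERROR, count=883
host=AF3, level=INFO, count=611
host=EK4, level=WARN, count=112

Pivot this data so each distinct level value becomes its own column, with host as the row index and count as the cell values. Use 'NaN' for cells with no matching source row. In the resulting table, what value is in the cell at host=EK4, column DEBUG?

The long row with host=EK4, level=DEBUG has count=765.

765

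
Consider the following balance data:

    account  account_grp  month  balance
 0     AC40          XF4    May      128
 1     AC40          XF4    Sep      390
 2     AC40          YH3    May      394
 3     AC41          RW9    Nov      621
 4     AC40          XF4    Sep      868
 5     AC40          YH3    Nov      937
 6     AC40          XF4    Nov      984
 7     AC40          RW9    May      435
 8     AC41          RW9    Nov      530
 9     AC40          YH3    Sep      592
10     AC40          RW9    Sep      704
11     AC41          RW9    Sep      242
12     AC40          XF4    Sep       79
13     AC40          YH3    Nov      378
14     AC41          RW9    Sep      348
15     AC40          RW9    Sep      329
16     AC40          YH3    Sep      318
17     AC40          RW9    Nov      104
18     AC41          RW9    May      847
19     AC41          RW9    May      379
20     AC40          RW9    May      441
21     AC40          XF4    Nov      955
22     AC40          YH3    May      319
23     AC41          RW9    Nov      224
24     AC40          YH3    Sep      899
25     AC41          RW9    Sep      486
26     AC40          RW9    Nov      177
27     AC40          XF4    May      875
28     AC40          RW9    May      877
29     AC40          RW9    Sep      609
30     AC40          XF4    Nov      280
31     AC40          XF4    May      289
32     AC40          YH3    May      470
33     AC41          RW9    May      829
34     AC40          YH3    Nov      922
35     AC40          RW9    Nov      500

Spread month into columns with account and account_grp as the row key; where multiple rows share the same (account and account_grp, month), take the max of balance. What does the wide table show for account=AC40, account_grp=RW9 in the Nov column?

Rows with account=AC40, account_grp=RW9 and month=Nov: balance values are 104, 177, 500.
max(104, 177, 500) = 500.

500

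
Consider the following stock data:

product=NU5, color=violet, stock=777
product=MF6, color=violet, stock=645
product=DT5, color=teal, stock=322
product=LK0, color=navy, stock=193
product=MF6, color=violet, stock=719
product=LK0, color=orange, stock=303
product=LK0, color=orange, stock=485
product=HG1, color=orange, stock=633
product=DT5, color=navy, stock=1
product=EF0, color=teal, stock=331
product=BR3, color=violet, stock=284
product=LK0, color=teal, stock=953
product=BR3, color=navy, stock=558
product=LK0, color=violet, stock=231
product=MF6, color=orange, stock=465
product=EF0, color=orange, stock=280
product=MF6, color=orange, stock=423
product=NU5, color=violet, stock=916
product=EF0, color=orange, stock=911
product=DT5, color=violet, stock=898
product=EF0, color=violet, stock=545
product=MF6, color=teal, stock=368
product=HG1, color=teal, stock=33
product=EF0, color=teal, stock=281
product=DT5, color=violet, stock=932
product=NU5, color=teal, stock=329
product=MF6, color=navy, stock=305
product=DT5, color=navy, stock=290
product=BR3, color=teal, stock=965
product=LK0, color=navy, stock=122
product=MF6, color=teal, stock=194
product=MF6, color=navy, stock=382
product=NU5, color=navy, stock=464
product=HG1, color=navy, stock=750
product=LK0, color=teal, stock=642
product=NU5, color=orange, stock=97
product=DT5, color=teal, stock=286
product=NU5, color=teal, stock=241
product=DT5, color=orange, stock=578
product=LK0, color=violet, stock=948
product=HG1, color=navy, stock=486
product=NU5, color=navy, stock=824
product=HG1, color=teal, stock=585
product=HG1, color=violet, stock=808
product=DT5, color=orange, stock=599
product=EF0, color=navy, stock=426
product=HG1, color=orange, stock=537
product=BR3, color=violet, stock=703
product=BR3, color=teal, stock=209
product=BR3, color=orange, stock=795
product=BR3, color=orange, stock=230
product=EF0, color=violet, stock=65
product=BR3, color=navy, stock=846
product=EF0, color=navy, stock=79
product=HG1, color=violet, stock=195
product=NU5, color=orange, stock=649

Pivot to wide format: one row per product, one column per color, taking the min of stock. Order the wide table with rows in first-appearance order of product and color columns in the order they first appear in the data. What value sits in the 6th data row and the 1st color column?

65

With rows in first-appearance order of product, row 6 is product=EF0. color columns in first-appearance order: violet, teal, navy, orange; column 1 is violet.
Long rows with product=EF0, color=violet: min(545, 65) = 65.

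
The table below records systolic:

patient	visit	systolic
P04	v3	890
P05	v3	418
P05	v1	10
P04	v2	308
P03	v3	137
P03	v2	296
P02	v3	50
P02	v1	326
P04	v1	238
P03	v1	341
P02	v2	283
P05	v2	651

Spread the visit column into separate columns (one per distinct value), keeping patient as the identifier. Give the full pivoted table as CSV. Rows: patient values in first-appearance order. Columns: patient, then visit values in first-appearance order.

patient,v3,v1,v2
P04,890,238,308
P05,418,10,651
P03,137,341,296
P02,50,326,283

Columns: patient plus the 3 distinct visit values (v3, v1, v2).
For example, row P04 column v3 takes systolic=890 from the long row (P04, v3).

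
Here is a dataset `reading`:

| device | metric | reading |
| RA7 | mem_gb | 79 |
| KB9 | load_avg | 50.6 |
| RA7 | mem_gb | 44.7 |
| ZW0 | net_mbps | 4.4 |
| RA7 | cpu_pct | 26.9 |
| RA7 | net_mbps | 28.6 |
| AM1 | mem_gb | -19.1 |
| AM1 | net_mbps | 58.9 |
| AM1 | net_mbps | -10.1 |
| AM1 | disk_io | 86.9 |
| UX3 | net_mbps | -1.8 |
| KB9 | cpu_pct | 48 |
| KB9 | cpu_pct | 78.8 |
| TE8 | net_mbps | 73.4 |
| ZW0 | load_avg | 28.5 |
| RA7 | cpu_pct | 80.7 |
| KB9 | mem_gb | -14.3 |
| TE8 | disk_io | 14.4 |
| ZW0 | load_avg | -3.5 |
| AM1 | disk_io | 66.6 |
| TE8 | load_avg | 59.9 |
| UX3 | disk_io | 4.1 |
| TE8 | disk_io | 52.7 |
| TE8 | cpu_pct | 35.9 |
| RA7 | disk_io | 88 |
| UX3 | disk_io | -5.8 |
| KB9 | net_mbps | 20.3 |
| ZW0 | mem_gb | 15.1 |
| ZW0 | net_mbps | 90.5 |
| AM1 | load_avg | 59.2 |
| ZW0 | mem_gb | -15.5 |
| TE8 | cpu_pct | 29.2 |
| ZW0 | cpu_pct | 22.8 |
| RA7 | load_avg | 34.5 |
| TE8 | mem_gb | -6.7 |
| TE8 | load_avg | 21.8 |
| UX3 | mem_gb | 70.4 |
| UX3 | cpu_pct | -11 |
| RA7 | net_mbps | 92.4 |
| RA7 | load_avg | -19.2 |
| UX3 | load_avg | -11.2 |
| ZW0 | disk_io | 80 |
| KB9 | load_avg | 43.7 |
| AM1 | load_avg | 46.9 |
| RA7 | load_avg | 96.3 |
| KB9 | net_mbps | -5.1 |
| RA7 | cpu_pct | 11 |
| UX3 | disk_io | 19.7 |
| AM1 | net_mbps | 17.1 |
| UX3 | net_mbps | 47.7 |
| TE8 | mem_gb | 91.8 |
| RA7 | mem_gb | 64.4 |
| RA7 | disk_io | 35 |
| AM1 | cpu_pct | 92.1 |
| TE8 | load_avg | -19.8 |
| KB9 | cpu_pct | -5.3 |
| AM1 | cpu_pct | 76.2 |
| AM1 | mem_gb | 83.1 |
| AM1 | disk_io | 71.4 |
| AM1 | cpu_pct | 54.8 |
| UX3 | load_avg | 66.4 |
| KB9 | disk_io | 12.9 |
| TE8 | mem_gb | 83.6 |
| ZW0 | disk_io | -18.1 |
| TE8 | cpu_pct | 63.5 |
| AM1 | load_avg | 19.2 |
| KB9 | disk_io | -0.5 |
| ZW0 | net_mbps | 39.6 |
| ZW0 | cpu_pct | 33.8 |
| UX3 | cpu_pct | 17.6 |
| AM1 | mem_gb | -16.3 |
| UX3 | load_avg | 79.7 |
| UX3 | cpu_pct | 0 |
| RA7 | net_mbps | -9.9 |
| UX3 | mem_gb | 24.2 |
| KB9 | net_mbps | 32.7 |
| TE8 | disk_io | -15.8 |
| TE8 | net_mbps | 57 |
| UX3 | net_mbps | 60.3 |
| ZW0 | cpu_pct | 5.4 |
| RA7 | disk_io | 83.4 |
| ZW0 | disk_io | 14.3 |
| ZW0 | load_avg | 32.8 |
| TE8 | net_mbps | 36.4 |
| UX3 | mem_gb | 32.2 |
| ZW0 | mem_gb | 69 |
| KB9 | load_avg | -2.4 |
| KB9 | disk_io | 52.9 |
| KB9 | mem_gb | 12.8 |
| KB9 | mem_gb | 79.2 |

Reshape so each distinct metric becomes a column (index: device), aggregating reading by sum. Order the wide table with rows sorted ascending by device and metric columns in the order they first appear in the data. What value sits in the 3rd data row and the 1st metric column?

With rows sorted ascending by device, row 3 is device=RA7. metric columns in first-appearance order: mem_gb, load_avg, net_mbps, cpu_pct, disk_io; column 1 is mem_gb.
Long rows with device=RA7, metric=mem_gb: 79 + 44.7 + 64.4 = 188.1.

188.1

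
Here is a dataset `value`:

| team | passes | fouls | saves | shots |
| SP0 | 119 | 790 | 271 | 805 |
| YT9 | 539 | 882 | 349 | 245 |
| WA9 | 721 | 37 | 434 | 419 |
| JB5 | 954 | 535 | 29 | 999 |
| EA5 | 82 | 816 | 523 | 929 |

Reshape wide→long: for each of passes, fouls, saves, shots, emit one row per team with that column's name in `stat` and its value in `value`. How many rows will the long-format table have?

20

5 team values × 4 melted columns = 20 rows.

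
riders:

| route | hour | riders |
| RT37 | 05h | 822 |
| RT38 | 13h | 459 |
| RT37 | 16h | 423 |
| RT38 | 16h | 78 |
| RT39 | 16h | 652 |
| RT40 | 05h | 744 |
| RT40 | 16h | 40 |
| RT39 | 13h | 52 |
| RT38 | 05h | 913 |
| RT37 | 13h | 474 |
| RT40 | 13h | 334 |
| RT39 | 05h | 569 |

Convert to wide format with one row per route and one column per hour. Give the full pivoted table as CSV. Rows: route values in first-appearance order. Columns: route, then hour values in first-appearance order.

Columns: route plus the 3 distinct hour values (05h, 13h, 16h).
For example, row RT37 column 05h takes riders=822 from the long row (RT37, 05h).

route,05h,13h,16h
RT37,822,474,423
RT38,913,459,78
RT39,569,52,652
RT40,744,334,40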